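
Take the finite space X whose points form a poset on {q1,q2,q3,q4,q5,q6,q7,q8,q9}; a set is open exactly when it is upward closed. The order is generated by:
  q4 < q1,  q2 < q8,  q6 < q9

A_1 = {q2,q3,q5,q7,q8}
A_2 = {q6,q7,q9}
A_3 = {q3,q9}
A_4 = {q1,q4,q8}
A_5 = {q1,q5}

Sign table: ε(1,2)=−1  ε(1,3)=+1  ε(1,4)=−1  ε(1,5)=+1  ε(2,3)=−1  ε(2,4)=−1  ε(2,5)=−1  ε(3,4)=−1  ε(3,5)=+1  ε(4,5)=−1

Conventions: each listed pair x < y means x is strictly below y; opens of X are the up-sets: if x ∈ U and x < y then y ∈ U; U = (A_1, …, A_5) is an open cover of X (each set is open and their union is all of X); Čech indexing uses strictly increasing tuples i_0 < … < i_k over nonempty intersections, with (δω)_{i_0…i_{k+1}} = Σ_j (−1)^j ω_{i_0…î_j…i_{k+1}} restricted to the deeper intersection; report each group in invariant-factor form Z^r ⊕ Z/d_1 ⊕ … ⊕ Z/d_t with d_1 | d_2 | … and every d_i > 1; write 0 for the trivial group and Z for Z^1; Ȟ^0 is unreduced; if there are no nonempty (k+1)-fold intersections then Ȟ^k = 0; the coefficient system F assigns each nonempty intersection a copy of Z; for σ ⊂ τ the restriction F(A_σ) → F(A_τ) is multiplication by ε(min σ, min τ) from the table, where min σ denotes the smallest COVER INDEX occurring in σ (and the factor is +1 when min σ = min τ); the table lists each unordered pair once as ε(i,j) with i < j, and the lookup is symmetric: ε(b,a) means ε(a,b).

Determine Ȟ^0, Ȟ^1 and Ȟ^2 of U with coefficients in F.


Ȟ^0(U;F) ≅ Z,  Ȟ^1(U;F) ≅ Z^2,  Ȟ^2(U;F) ≅ 0

nerve simplices:
  A12={q7} A13={q3} A14={q8} A15={q5} A23={q9} A45={q1}
C dims 5,6; δ0: rk 4, SNF 1^4
degree 0: 5−4−0 = 1 → Ȟ^0 ≅ Z
degree 1: 6−0−4 = 2 → Ȟ^1 ≅ Z^2
degree 2: 0−0−0 = 0 → Ȟ^2 ≅ 0


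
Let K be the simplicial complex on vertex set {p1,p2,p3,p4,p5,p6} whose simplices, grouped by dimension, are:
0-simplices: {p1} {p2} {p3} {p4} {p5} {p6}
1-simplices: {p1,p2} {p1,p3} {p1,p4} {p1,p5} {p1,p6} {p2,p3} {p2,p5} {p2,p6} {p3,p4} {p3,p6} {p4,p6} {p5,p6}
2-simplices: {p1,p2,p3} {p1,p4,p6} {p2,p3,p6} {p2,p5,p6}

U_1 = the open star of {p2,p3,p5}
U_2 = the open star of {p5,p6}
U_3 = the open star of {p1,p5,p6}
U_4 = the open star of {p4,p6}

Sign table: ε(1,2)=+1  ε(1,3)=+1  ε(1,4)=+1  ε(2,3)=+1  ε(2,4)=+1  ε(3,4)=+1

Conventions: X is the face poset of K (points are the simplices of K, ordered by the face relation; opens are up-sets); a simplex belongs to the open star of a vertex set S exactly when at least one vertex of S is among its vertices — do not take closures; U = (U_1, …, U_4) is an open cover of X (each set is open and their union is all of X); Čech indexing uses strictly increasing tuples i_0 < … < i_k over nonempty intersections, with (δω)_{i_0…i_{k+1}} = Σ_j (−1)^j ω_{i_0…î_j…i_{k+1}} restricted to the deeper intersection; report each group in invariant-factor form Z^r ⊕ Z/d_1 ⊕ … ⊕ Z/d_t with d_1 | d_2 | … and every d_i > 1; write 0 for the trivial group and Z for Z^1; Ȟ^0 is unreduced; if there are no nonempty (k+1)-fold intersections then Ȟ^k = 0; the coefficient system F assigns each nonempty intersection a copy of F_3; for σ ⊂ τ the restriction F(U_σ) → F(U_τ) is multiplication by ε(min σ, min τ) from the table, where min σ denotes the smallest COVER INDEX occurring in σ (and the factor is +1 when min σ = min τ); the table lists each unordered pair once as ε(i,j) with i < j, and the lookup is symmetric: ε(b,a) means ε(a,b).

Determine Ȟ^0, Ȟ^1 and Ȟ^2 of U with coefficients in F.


Ȟ^0 = Z/3; Ȟ^1 = 0; Ȟ^2 = 0

nerve simplices:
  U1={{p2},{p3},{p5},{p1,p2},{p1,p3},{p1,p5},{p2,p3},{p2,p5},{p2,p6},{p3,p4},{p3,p6},{p5,p6},{p1,p2,p3},{p2,p3,p6},{p2,p5,p6}} U2={{p5},{p6},{p1,p5},{p1,p6},{p2,p5},{p2,p6},{p3,p6},{p4,p6},{p5,p6},{p1,p4,p6},{p2,p3,p6},{p2,p5,p6}} U3={{p1},{p5},{p6},{p1,p2},{p1,p3},{p1,p4},{p1,p5},{p1,p6},{p2,p5},{p2,p6},{p3,p6},{p4,p6},{p5,p6},{p1,p2,p3},{p1,p4,p6},{p2,p3,p6},{p2,p5,p6}} U4={{p4},{p6},{p1,p4},{p1,p6},{p2,p6},{p3,p4},{p3,p6},{p4,p6},{p5,p6},{p1,p4,p6},{p2,p3,p6},{p2,p5,p6}}
  U12={{p5},{p1,p5},{p2,p5},{p2,p6},{p3,p6},{p5,p6},{p2,p3,p6},{p2,p5,p6}} U13={{p5},{p1,p2},{p1,p3},{p1,p5},{p2,p5},{p2,p6},{p3,p6},{p5,p6},{p1,p2,p3},{p2,p3,p6},{p2,p5,p6}} U14={{p2,p6},{p3,p4},{p3,p6},{p5,p6},{p2,p3,p6},{p2,p5,p6}} U23={{p5},{p6},{p1,p5},{p1,p6},{p2,p5},{p2,p6},{p3,p6},{p4,p6},{p5,p6},{p1,p4,p6},{p2,p3,p6},{p2,p5,p6}} U24={{p6},{p1,p6},{p2,p6},{p3,p6},{p4,p6},{p5,p6},{p1,p4,p6},{p2,p3,p6},{p2,p5,p6}} U34={{p6},{p1,p4},{p1,p6},{p2,p6},{p3,p6},{p4,p6},{p5,p6},{p1,p4,p6},{p2,p3,p6},{p2,p5,p6}}
  U123={{p5},{p1,p5},{p2,p5},{p2,p6},{p3,p6},{p5,p6},{p2,p3,p6},{p2,p5,p6}} U124={{p2,p6},{p3,p6},{p5,p6},{p2,p3,p6},{p2,p5,p6}} U134={{p2,p6},{p3,p6},{p5,p6},{p2,p3,p6},{p2,p5,p6}} U234={{p6},{p1,p6},{p2,p6},{p3,p6},{p4,p6},{p5,p6},{p1,p4,p6},{p2,p3,p6},{p2,p5,p6}}
  U1234={{p2,p6},{p3,p6},{p5,p6},{p2,p3,p6},{p2,p5,p6}}
C dims 4,6,4,1; δ0: rk_F3 3; δ1: rk_F3 3; δ2: rk_F3 1
degree 0: 4−3−0 = 1 → Ȟ^0 ≅ Z/3
degree 1: 6−3−3 = 0 → Ȟ^1 ≅ 0
degree 2: 4−1−3 = 0 → Ȟ^2 ≅ 0


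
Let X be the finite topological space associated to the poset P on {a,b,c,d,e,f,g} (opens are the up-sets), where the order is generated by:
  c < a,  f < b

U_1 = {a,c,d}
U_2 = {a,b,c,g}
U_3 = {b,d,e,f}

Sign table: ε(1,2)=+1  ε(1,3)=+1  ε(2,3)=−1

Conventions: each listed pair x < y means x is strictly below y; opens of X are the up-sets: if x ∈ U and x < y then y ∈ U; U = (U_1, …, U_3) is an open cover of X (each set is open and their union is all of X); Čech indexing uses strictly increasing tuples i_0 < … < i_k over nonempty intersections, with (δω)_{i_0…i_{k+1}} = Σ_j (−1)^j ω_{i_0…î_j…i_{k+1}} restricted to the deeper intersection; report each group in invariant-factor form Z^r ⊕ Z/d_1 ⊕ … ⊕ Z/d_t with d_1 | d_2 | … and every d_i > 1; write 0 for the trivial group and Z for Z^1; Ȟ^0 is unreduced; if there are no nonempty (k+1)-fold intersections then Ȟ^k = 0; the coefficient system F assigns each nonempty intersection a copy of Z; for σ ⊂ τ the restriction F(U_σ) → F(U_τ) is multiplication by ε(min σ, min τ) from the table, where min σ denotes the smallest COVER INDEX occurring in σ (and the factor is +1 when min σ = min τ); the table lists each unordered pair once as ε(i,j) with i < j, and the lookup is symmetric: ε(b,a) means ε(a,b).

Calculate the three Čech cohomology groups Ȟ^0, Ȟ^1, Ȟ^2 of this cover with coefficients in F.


nonempty overlaps:
  U12={a,c} U13={d} U23={b}
C dims 3,3; δ0: rk 3, SNF 1^2·2
degree 0: 3−3−0 = 0 → Ȟ^0 ≅ 0
degree 1: 3−0−3 = 0 plus torsion [2] → Ȟ^1 ≅ Z/2
degree 2: 0−0−0 = 0 → Ȟ^2 ≅ 0

Ȟ^0 = 0, Ȟ^1 = Z/2 and Ȟ^2 = 0


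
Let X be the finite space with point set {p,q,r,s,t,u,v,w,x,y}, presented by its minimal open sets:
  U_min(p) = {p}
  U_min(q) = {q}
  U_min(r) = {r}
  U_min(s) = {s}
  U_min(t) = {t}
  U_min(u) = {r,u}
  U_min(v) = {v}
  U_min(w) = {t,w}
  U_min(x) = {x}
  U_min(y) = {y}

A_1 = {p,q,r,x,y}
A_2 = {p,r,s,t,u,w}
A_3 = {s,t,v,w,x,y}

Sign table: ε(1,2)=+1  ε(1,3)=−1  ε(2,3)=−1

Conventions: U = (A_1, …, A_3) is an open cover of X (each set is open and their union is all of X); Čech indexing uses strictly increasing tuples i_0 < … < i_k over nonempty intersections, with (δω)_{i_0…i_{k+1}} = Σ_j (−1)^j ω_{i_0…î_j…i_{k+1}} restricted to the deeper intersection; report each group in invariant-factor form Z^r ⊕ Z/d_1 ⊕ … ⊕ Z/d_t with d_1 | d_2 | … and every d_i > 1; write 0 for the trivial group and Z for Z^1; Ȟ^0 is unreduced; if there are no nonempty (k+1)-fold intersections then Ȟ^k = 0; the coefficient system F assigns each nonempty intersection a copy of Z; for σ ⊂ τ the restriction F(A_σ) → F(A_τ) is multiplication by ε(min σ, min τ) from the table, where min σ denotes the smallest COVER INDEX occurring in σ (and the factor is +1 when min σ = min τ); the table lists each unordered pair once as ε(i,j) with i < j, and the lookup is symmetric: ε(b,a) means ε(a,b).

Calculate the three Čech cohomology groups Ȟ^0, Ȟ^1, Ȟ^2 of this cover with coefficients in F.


Ȟ^0(U;F) ≅ Z; Ȟ^1(U;F) ≅ Z; Ȟ^2(U;F) ≅ 0

nerve simplices:
  A12={p,r} A13={x,y} A23={s,t,w}
C dims 3,3; δ0: rk 2, SNF 1^2
degree 0: 3−2−0 = 1 → Ȟ^0 ≅ Z
degree 1: 3−0−2 = 1 → Ȟ^1 ≅ Z
degree 2: 0−0−0 = 0 → Ȟ^2 ≅ 0


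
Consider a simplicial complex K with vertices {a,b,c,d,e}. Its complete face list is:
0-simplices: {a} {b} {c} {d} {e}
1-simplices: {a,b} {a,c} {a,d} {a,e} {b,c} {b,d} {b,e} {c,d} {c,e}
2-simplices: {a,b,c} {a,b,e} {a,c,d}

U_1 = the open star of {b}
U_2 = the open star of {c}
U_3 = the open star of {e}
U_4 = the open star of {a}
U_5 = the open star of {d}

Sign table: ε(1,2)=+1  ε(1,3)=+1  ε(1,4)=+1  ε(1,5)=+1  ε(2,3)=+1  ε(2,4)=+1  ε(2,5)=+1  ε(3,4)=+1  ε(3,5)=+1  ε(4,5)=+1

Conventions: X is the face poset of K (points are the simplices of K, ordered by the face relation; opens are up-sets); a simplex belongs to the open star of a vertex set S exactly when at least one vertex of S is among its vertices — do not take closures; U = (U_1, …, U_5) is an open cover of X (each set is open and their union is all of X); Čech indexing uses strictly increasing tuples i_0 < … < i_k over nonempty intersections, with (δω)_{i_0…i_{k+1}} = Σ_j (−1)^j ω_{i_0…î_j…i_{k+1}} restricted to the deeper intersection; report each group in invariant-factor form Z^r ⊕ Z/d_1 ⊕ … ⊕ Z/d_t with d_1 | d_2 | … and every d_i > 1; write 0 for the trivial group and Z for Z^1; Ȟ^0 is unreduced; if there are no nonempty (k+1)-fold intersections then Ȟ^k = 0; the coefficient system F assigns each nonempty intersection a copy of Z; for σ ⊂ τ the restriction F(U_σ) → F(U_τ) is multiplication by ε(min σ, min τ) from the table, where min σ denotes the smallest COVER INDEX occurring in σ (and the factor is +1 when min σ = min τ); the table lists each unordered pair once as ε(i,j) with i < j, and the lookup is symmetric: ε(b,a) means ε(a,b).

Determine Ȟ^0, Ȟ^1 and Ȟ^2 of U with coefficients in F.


Ȟ^0 = Z, Ȟ^1 = Z^2, Ȟ^2 = 0

cover nerve:
  U1={{b},{a,b},{b,c},{b,d},{b,e},{a,b,c},{a,b,e}} U2={{c},{a,c},{b,c},{c,d},{c,e},{a,b,c},{a,c,d}} U3={{e},{a,e},{b,e},{c,e},{a,b,e}} U4={{a},{a,b},{a,c},{a,d},{a,e},{a,b,c},{a,b,e},{a,c,d}} U5={{d},{a,d},{b,d},{c,d},{a,c,d}}
  U12={{b,c},{a,b,c}} U13={{b,e},{a,b,e}} U14={{a,b},{a,b,c},{a,b,e}} U15={{b,d}} U23={{c,e}} U24={{a,c},{a,b,c},{a,c,d}} U25={{c,d},{a,c,d}} U34={{a,e},{a,b,e}} U45={{a,d},{a,c,d}}
  U124={{a,b,c}} U134={{a,b,e}} U245={{a,c,d}}
C dims 5,9,3; δ0: rk 4, SNF 1^4; δ1: rk 3, SNF 1^3
Ȟ^0: (5−4)−0=1 ⇒ Z
Ȟ^1: (9−3)−4=2 ⇒ Z^2
Ȟ^2: (3−0)−3=0 ⇒ 0


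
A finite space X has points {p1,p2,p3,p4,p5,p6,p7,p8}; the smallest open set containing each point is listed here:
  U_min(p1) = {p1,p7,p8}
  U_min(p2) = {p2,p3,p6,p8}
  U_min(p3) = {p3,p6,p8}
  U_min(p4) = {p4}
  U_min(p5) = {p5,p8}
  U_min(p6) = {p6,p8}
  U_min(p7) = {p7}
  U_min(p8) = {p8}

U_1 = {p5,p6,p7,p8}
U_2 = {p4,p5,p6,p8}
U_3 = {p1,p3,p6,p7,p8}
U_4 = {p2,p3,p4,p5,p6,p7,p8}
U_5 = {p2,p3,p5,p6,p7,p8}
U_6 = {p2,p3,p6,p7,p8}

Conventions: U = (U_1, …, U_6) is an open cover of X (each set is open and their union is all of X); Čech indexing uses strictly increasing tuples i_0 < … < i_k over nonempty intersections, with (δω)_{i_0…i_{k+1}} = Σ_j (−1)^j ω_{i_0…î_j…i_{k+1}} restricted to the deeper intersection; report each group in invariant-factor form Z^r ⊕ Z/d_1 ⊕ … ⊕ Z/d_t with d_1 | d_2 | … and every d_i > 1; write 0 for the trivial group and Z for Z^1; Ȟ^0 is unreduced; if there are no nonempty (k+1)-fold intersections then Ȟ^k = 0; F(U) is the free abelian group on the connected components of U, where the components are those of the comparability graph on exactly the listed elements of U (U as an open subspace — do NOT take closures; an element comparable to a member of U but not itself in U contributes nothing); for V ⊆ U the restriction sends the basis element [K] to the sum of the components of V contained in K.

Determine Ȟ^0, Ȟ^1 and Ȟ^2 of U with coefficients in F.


nonempty overlaps:
  U12={p5,p6,p8} U13={p6,p7,p8} U14={p5,p6,p7,p8} U15={p5,p6,p7,p8} U16={p6,p7,p8} U23={p6,p8} U24={p4,p5,p6,p8} U25={p5,p6,p8} U26={p6,p8} U34={p3,p6,p7,p8} U35={p3,p6,p7,p8} U36={p3,p6,p7,p8} U45={p2,p3,p5,p6,p7,p8} U46={p2,p3,p6,p7,p8} U56={p2,p3,p6,p7,p8}
  U123={p6,p8} U124={p5,p6,p8} U125={p5,p6,p8} U126={p6,p8} U134={p6,p7,p8} U135={p6,p7,p8} U136={p6,p7,p8} U145={p5,p6,p7,p8} U146={p6,p7,p8} U156={p6,p7,p8} U234={p6,p8} U235={p6,p8} U236={p6,p8} U245={p5,p6,p8} U246={p6,p8} U256={p6,p8} U345={p3,p6,p7,p8} U346={p3,p6,p7,p8} U356={p3,p6,p7,p8} U456={p2,p3,p6,p7,p8}
  U1234={p6,p8} U1235={p6,p8} U1236={p6,p8} U1245={p5,p6,p8} U1246={p6,p8} U1256={p6,p8} U1345={p6,p7,p8} U1346={p6,p7,p8} U1356={p6,p7,p8} U1456={p6,p7,p8} U2345={p6,p8} U2346={p6,p8} U2356={p6,p8} U2456={p6,p8} U3456={p3,p6,p7,p8}
  U12345={p6,p8} U12346={p6,p8} U12356={p6,p8} U12456={p6,p8} U13456={p6,p7,p8} U23456={p6,p8}
  U123456={p6,p8}
components per intersection:
  U1: {p5,p6,p8} {p7}
  U2: {p4} {p5,p6,p8}
  U3: {p1,p3,p6,p7,p8}
  U4: {p2,p3,p5,p6,p8} {p4} {p7}
  U5: {p2,p3,p5,p6,p8} {p7}
  U6: {p2,p3,p6,p8} {p7}
  U12: {p5,p6,p8}
  U13: {p6,p8} {p7}
  U14: {p5,p6,p8} {p7}
  U15: {p5,p6,p8} {p7}
  U16: {p6,p8} {p7}
  U23: {p6,p8}
  U24: {p4} {p5,p6,p8}
  U25: {p5,p6,p8}
  U26: {p6,p8}
  U34: {p3,p6,p8} {p7}
  U35: {p3,p6,p8} {p7}
  U36: {p3,p6,p8} {p7}
  U45: {p2,p3,p5,p6,p8} {p7}
  U46: {p2,p3,p6,p8} {p7}
  U56: {p2,p3,p6,p8} {p7}
  U123: {p6,p8}
  U124: {p5,p6,p8}
  U125: {p5,p6,p8}
  U126: {p6,p8}
  U134: {p6,p8} {p7}
  U135: {p6,p8} {p7}
  U136: {p6,p8} {p7}
  U145: {p5,p6,p8} {p7}
  U146: {p6,p8} {p7}
  U156: {p6,p8} {p7}
  U234: {p6,p8}
  U235: {p6,p8}
  U236: {p6,p8}
  U245: {p5,p6,p8}
  U246: {p6,p8}
  U256: {p6,p8}
  U345: {p3,p6,p8} {p7}
  U346: {p3,p6,p8} {p7}
  U356: {p3,p6,p8} {p7}
  U456: {p2,p3,p6,p8} {p7}
  U1234: {p6,p8}
  U1235: {p6,p8}
  U1236: {p6,p8}
  U1245: {p5,p6,p8}
  U1246: {p6,p8}
  U1256: {p6,p8}
  U1345: {p6,p8} {p7}
  U1346: {p6,p8} {p7}
  U1356: {p6,p8} {p7}
  U1456: {p6,p8} {p7}
  U2345: {p6,p8}
  U2346: {p6,p8}
  U2356: {p6,p8}
  U2456: {p6,p8}
  U3456: {p3,p6,p8} {p7}
  U12345: {p6,p8}
  U12346: {p6,p8}
  U12356: {p6,p8}
  U12456: {p6,p8}
  U13456: {p6,p8} {p7}
  U23456: {p6,p8}
  U123456: {p6,p8}
C dims 12,26,30,20; δ0: rk 10, SNF 1^10; δ1: rk 16, SNF 1^16; δ2: rk 14, SNF 1^14
degree 0: 12−10−0 = 2 → Ȟ^0 ≅ Z^2
degree 1: 26−16−10 = 0 → Ȟ^1 ≅ 0
degree 2: 30−14−16 = 0 → Ȟ^2 ≅ 0

Ȟ^0 ≅ Z^2,  Ȟ^1 ≅ 0,  Ȟ^2 ≅ 0


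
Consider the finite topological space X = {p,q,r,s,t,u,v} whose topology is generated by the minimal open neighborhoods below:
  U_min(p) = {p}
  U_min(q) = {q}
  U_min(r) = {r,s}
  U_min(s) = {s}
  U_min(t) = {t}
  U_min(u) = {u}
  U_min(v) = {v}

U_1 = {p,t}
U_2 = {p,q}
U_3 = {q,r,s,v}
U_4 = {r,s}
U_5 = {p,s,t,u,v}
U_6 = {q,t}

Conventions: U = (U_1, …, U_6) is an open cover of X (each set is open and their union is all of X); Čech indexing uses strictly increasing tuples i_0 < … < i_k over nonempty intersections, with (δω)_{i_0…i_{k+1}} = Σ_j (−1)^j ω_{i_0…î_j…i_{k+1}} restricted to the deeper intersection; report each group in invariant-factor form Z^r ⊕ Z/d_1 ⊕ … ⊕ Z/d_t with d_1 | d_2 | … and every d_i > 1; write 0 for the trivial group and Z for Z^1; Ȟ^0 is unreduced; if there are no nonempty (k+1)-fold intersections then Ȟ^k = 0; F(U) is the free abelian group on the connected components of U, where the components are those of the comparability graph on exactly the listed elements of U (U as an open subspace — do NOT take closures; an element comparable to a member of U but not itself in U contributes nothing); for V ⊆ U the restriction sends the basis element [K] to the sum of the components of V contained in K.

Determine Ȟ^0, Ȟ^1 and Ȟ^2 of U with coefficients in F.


Ȟ^0 = Z^6,  Ȟ^1 = 0,  Ȟ^2 = 0

nonempty intersections:
  U12={p} U15={p,t} U16={t} U23={q} U25={p} U26={q} U34={r,s} U35={s,v} U36={q} U45={s} U56={t}
  U125={p} U156={t} U236={q} U345={s}
components per intersection:
  U1: {p} {t}
  U2: {p} {q}
  U3: {q} {r,s} {v}
  U4: {r,s}
  U5: {p} {s} {t} {u} {v}
  U6: {q} {t}
  U12: {p}
  U15: {p} {t}
  U16: {t}
  U23: {q}
  U25: {p}
  U26: {q}
  U34: {r,s}
  U35: {s} {v}
  U36: {q}
  U45: {s}
  U56: {t}
  U125: {p}
  U156: {t}
  U236: {q}
  U345: {s}
C dims 15,13,4; δ0: rk 9, SNF 1^9; δ1: rk 4, SNF 1^4
Ȟ^0: (15−9)−0=6 ⇒ Z^6
Ȟ^1: (13−4)−9=0 ⇒ 0
Ȟ^2: (4−0)−4=0 ⇒ 0


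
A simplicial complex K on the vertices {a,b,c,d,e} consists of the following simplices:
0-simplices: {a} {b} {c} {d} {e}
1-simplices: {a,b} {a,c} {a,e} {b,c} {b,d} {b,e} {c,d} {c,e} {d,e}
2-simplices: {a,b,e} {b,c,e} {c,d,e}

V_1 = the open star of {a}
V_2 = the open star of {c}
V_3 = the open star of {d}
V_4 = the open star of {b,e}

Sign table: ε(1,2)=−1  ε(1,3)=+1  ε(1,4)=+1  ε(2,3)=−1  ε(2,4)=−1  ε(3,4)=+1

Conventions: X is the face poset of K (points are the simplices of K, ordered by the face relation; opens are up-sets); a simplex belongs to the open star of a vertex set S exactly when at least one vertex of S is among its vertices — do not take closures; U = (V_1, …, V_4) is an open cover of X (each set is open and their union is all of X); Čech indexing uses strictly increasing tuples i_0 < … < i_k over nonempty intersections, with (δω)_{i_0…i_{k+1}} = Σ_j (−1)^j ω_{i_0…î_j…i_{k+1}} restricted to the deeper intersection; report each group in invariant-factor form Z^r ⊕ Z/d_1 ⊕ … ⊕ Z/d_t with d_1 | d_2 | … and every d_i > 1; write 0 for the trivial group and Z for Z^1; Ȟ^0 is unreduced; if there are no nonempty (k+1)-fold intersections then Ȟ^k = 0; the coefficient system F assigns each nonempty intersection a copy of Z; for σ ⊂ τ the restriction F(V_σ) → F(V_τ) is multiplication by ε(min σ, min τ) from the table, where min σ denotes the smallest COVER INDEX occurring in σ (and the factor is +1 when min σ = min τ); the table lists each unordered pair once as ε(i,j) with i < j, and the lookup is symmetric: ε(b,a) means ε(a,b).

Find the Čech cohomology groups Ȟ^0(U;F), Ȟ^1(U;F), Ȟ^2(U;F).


Ȟ^0 ≅ Z; Ȟ^1 ≅ Z; Ȟ^2 ≅ 0

nonempty overlaps:
  V1={{a},{a,b},{a,c},{a,e},{a,b,e}} V2={{c},{a,c},{b,c},{c,d},{c,e},{b,c,e},{c,d,e}} V3={{d},{b,d},{c,d},{d,e},{c,d,e}} V4={{b},{e},{a,b},{a,e},{b,c},{b,d},{b,e},{c,e},{d,e},{a,b,e},{b,c,e},{c,d,e}}
  V12={{a,c}} V14={{a,b},{a,e},{a,b,e}} V23={{c,d},{c,d,e}} V24={{b,c},{c,e},{b,c,e},{c,d,e}} V34={{b,d},{d,e},{c,d,e}}
  V234={{c,d,e}}
C dims 4,5,1; δ0: rk 3, SNF 1^3; δ1: rk 1, SNF 1^1
degree 0: 4−3−0 = 1 → Ȟ^0 ≅ Z
degree 1: 5−1−3 = 1 → Ȟ^1 ≅ Z
degree 2: 1−0−1 = 0 → Ȟ^2 ≅ 0


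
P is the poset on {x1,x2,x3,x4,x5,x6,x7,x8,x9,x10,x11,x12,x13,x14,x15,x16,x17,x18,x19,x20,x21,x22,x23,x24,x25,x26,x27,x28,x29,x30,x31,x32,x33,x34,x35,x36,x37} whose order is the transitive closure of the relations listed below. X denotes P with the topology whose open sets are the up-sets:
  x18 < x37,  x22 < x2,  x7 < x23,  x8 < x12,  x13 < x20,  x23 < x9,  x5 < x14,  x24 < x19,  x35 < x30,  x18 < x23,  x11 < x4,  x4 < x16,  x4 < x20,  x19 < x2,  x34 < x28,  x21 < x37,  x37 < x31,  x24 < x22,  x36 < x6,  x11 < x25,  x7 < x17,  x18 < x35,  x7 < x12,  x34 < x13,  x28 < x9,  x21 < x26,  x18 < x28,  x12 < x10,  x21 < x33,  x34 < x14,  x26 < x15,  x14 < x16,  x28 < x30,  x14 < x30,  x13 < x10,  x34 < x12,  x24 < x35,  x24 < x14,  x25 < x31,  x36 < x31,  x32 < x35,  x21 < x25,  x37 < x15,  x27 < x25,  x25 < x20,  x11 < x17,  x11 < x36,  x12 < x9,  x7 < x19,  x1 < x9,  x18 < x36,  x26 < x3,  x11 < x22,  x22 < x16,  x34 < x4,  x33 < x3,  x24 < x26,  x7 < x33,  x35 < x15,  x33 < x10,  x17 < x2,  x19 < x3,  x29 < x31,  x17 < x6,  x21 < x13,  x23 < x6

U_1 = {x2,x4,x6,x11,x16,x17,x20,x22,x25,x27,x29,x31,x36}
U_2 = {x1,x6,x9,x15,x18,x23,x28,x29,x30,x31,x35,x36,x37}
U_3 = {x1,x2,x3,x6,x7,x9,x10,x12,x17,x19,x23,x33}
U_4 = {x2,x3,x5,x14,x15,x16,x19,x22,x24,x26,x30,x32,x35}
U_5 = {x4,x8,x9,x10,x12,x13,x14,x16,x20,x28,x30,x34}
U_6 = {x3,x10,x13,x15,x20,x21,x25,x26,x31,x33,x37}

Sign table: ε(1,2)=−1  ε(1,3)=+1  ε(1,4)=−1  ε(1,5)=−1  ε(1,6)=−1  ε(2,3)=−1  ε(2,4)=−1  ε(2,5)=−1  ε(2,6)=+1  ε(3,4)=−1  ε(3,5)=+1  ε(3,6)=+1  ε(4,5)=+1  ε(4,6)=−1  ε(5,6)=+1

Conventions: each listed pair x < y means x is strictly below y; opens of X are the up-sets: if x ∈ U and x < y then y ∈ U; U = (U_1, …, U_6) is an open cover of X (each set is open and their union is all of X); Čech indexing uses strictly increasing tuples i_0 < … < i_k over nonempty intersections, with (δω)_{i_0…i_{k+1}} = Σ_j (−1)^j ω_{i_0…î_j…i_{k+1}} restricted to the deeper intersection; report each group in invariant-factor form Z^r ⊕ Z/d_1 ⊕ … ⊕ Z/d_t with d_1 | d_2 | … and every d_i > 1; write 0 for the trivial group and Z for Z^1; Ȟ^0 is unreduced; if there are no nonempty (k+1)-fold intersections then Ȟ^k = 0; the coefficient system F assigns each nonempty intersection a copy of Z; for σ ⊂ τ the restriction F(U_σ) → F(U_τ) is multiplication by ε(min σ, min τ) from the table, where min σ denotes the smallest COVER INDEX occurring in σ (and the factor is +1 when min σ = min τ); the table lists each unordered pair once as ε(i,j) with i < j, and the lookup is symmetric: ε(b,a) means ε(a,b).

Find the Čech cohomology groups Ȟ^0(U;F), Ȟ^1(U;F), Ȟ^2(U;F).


cover nerve:
  U12={x6,x29,x31,x36} U13={x2,x6,x17} U14={x2,x16,x22} U15={x4,x16,x20} U16={x20,x25,x31} U23={x1,x6,x9,x23} U24={x15,x30,x35} U25={x9,x28,x30} U26={x15,x31,x37} U34={x2,x3,x19} U35={x9,x10,x12} U36={x3,x10,x33} U45={x14,x16,x30} U46={x3,x15,x26} U56={x10,x13,x20}
  U123={x6} U126={x31} U134={x2} U145={x16} U156={x20} U235={x9} U245={x30} U246={x15} U346={x3} U356={x10}
C dims 6,15,10; δ0: rk 6, SNF 1^5·2; δ1: rk 9, SNF 1^9
Ȟ^0: (6−6)−0=0 ⇒ 0
Ȟ^1: (15−9)−6=0 plus torsion [2] ⇒ Z/2
Ȟ^2: (10−0)−9=1 ⇒ Z

Ȟ^0(U;F) ≅ 0, Ȟ^1(U;F) ≅ Z/2 and Ȟ^2(U;F) ≅ Z


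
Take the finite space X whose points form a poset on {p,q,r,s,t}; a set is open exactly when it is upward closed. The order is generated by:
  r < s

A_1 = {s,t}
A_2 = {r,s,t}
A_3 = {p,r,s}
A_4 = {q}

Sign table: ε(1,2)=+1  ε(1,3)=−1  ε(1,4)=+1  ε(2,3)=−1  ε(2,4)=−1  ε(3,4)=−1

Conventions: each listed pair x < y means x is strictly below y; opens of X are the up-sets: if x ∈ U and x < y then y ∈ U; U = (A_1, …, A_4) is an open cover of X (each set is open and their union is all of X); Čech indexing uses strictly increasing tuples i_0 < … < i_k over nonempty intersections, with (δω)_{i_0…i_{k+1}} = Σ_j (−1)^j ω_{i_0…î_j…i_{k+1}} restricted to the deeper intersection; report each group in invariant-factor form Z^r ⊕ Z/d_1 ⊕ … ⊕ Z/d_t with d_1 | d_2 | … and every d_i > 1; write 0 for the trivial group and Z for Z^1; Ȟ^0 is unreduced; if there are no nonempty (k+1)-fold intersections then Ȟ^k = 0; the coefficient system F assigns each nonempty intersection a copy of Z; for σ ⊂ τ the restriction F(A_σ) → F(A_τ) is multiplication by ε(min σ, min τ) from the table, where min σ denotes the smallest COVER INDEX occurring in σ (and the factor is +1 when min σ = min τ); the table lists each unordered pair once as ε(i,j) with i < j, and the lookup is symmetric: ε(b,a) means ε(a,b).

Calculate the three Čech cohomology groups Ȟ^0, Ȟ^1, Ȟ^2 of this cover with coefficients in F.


Ȟ^0 ≅ Z^2; Ȟ^1 ≅ 0; Ȟ^2 ≅ 0

nonempty overlaps:
  A12={s,t} A13={s} A23={r,s}
  A123={s}
C dims 4,3,1; δ0: rk 2, SNF 1^2; δ1: rk 1, SNF 1^1
degree 0: 4−2−0 = 2 → Ȟ^0 ≅ Z^2
degree 1: 3−1−2 = 0 → Ȟ^1 ≅ 0
degree 2: 1−0−1 = 0 → Ȟ^2 ≅ 0


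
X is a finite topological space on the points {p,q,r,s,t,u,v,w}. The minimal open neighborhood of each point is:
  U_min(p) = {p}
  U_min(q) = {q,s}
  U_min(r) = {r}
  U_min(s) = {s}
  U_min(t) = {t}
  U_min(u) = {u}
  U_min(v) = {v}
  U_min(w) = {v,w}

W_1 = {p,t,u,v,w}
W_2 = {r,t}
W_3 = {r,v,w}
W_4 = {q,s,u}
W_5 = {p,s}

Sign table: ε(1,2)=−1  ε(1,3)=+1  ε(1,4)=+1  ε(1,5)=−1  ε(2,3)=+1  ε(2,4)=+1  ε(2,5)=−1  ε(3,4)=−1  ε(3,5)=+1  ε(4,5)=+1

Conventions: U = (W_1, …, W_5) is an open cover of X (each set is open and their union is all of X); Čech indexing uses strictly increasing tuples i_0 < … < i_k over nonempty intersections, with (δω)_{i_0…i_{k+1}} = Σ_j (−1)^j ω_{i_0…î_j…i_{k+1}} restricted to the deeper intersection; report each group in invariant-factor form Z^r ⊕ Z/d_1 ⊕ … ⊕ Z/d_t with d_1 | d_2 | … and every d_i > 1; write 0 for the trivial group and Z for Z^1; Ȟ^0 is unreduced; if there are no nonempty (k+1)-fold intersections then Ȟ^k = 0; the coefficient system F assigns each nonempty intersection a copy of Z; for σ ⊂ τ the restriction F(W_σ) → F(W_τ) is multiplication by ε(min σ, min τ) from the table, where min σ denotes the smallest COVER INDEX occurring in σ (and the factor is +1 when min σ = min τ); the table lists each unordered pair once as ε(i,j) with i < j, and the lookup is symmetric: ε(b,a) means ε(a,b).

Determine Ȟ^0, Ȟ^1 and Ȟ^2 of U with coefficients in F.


Ȟ^0 ≅ 0, Ȟ^1 ≅ Z ⊕ Z/2 and Ȟ^2 ≅ 0

intersection data:
  W12={t} W13={v,w} W14={u} W15={p} W23={r} W45={s}
C dims 5,6; δ0: rk 5, SNF 1^4·2
Ȟ^0 = (5 − 5) − 0 = 0, so Ȟ^0 ≅ 0
Ȟ^1 = (6 − 0) − 5 = 1 plus torsion [2], so Ȟ^1 ≅ Z ⊕ Z/2
Ȟ^2 = (0 − 0) − 0 = 0, so Ȟ^2 ≅ 0


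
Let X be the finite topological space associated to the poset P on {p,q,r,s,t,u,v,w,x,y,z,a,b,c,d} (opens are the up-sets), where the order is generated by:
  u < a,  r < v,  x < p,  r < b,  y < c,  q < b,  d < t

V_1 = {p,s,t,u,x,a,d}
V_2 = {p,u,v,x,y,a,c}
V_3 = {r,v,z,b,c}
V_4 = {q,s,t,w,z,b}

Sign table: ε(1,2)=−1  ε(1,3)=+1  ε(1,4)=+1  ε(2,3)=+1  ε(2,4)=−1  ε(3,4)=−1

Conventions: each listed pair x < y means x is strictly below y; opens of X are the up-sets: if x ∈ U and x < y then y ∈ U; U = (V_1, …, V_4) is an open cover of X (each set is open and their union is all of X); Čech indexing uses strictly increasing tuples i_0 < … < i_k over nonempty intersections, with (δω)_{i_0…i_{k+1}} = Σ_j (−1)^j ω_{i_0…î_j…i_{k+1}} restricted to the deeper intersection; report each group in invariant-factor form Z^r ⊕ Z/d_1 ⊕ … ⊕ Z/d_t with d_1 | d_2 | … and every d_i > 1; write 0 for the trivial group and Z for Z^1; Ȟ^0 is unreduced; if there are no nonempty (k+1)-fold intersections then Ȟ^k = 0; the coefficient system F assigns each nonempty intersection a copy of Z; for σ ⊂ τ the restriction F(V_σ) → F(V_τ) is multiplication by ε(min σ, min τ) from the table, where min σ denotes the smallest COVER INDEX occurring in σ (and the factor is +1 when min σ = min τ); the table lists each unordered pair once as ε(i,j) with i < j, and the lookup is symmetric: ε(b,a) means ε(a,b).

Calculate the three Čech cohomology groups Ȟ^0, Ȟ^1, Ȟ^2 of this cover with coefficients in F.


Ȟ^0(U;F) ≅ Z, Ȟ^1(U;F) ≅ Z and Ȟ^2(U;F) ≅ 0

nerve simplices:
  V12={p,u,x,a} V14={s,t} V23={v,c} V34={z,b}
C dims 4,4; δ0: rk 3, SNF 1^3
degree 0: 4−3−0 = 1 → Ȟ^0 ≅ Z
degree 1: 4−0−3 = 1 → Ȟ^1 ≅ Z
degree 2: 0−0−0 = 0 → Ȟ^2 ≅ 0


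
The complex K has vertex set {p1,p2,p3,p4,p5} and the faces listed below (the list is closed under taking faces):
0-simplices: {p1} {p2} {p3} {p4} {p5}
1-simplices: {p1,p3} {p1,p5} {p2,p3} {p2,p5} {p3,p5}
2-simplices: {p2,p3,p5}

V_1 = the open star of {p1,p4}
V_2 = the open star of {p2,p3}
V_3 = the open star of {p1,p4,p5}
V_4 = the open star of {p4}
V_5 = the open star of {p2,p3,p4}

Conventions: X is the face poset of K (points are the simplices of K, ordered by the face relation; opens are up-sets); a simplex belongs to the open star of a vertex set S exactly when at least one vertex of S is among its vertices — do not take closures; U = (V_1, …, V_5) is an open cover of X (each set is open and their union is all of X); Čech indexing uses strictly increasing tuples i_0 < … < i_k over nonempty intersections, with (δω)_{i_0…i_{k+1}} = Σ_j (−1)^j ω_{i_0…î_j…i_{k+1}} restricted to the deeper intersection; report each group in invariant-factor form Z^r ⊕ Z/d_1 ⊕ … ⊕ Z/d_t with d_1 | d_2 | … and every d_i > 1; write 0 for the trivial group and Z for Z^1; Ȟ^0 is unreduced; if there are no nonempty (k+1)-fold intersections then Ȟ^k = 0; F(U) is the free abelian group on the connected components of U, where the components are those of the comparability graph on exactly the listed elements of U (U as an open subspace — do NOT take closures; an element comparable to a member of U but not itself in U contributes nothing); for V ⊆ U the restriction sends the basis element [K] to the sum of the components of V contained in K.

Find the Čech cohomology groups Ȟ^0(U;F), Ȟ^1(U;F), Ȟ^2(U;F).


nonempty intersections:
  V1={{p1},{p4},{p1,p3},{p1,p5}} V2={{p2},{p3},{p1,p3},{p2,p3},{p2,p5},{p3,p5},{p2,p3,p5}} V3={{p1},{p4},{p5},{p1,p3},{p1,p5},{p2,p5},{p3,p5},{p2,p3,p5}} V4={{p4}} V5={{p2},{p3},{p4},{p1,p3},{p2,p3},{p2,p5},{p3,p5},{p2,p3,p5}}
  V12={{p1,p3}} V13={{p1},{p4},{p1,p3},{p1,p5}} V14={{p4}} V15={{p4},{p1,p3}} V23={{p1,p3},{p2,p5},{p3,p5},{p2,p3,p5}} V25={{p2},{p3},{p1,p3},{p2,p3},{p2,p5},{p3,p5},{p2,p3,p5}} V34={{p4}} V35={{p4},{p1,p3},{p2,p5},{p3,p5},{p2,p3,p5}} V45={{p4}}
  V123={{p1,p3}} V125={{p1,p3}} V134={{p4}} V135={{p4},{p1,p3}} V145={{p4}} V235={{p1,p3},{p2,p5},{p3,p5},{p2,p3,p5}} V345={{p4}}
  V1235={{p1,p3}} V1345={{p4}}
components per intersection:
  V1: {{p1},{p1,p3},{p1,p5}} {{p4}}
  V2: {{p2},{p3},{p1,p3},{p2,p3},{p2,p5},{p3,p5},{p2,p3,p5}}
  V3: {{p1},{p5},{p1,p3},{p1,p5},{p2,p5},{p3,p5},{p2,p3,p5}} {{p4}}
  V4: {{p4}}
  V5: {{p2},{p3},{p1,p3},{p2,p3},{p2,p5},{p3,p5},{p2,p3,p5}} {{p4}}
  V12: {{p1,p3}}
  V13: {{p1},{p1,p3},{p1,p5}} {{p4}}
  V14: {{p4}}
  V15: {{p4}} {{p1,p3}}
  V23: {{p1,p3}} {{p2,p5},{p3,p5},{p2,p3,p5}}
  V25: {{p2},{p3},{p1,p3},{p2,p3},{p2,p5},{p3,p5},{p2,p3,p5}}
  V34: {{p4}}
  V35: {{p4}} {{p1,p3}} {{p2,p5},{p3,p5},{p2,p3,p5}}
  V45: {{p4}}
  V123: {{p1,p3}}
  V125: {{p1,p3}}
  V134: {{p4}}
  V135: {{p4}} {{p1,p3}}
  V145: {{p4}}
  V235: {{p1,p3}} {{p2,p5},{p3,p5},{p2,p3,p5}}
  V345: {{p4}}
  V1235: {{p1,p3}}
  V1345: {{p4}}
C dims 8,14,9,2; δ0: rk 6, SNF 1^6; δ1: rk 7, SNF 1^7; δ2: rk 2, SNF 1^2
Ȟ^0: (8−6)−0=2 ⇒ Z^2
Ȟ^1: (14−7)−6=1 ⇒ Z
Ȟ^2: (9−2)−7=0 ⇒ 0

Ȟ^0 ≅ Z^2; Ȟ^1 ≅ Z; Ȟ^2 ≅ 0


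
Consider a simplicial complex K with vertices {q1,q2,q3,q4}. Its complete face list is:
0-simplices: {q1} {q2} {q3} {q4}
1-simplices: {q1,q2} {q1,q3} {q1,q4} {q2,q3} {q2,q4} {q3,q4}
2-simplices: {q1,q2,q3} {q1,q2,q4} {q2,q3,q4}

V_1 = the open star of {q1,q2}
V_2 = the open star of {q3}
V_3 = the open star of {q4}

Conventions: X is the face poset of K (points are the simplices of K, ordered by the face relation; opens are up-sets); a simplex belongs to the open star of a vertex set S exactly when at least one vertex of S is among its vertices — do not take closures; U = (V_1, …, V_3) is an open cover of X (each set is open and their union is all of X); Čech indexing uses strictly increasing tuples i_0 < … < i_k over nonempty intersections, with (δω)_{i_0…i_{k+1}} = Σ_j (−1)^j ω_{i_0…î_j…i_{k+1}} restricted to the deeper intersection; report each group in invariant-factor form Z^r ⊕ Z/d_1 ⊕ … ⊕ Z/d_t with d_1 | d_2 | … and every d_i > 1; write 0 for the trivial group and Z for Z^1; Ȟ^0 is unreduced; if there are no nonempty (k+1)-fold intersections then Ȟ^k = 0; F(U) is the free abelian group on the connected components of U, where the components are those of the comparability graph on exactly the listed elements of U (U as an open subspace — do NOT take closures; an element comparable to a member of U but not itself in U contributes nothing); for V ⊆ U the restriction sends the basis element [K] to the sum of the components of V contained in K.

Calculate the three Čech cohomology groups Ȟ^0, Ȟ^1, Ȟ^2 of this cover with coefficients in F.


Ȟ^0 = Z; Ȟ^1 = 0; Ȟ^2 = 0

intersection data:
  V1={{q1},{q2},{q1,q2},{q1,q3},{q1,q4},{q2,q3},{q2,q4},{q1,q2,q3},{q1,q2,q4},{q2,q3,q4}} V2={{q3},{q1,q3},{q2,q3},{q3,q4},{q1,q2,q3},{q2,q3,q4}} V3={{q4},{q1,q4},{q2,q4},{q3,q4},{q1,q2,q4},{q2,q3,q4}}
  V12={{q1,q3},{q2,q3},{q1,q2,q3},{q2,q3,q4}} V13={{q1,q4},{q2,q4},{q1,q2,q4},{q2,q3,q4}} V23={{q3,q4},{q2,q3,q4}}
  V123={{q2,q3,q4}}
components per intersection:
  V1: {{q1},{q2},{q1,q2},{q1,q3},{q1,q4},{q2,q3},{q2,q4},{q1,q2,q3},{q1,q2,q4},{q2,q3,q4}}
  V2: {{q3},{q1,q3},{q2,q3},{q3,q4},{q1,q2,q3},{q2,q3,q4}}
  V3: {{q4},{q1,q4},{q2,q4},{q3,q4},{q1,q2,q4},{q2,q3,q4}}
  V12: {{q1,q3},{q2,q3},{q1,q2,q3},{q2,q3,q4}}
  V13: {{q1,q4},{q2,q4},{q1,q2,q4},{q2,q3,q4}}
  V23: {{q3,q4},{q2,q3,q4}}
  V123: {{q2,q3,q4}}
C dims 3,3,1; δ0: rk 2, SNF 1^2; δ1: rk 1, SNF 1^1
Ȟ^0 = (3 − 2) − 0 = 1, so Ȟ^0 ≅ Z
Ȟ^1 = (3 − 1) − 2 = 0, so Ȟ^1 ≅ 0
Ȟ^2 = (1 − 0) − 1 = 0, so Ȟ^2 ≅ 0


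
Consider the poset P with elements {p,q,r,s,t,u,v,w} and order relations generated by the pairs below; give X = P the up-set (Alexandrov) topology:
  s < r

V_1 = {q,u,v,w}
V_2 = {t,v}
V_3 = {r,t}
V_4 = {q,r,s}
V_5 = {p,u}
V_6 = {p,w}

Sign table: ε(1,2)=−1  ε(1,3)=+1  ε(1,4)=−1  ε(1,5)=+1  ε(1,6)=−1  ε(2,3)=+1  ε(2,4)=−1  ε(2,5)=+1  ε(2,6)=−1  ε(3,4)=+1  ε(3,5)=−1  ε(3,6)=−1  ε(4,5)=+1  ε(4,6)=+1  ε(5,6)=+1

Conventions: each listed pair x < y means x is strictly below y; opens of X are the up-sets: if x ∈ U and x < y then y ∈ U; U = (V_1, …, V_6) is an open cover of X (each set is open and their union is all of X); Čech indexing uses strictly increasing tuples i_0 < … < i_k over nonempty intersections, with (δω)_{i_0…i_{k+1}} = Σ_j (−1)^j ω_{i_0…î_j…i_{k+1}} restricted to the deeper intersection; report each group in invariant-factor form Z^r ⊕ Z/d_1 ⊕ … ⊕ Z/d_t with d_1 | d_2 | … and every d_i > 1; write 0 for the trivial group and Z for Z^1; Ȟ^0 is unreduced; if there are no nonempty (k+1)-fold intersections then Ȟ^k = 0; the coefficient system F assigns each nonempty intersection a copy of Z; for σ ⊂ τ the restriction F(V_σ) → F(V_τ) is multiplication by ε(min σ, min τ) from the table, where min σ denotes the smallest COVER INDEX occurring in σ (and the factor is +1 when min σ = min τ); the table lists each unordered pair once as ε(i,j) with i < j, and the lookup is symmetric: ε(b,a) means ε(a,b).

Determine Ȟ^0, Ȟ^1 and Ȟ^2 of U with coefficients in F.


Ȟ^0 ≅ 0,  Ȟ^1 ≅ Z ⊕ Z/2,  Ȟ^2 ≅ 0

nerve of the cover:
  V12={v} V14={q} V15={u} V16={w} V23={t} V34={r} V56={p}
C dims 6,7; δ0: rk 6, SNF 1^5·2
Ȟ^0 = (6 − 6) − 0 = 0, so Ȟ^0 ≅ 0
Ȟ^1 = (7 − 0) − 6 = 1 plus torsion [2], so Ȟ^1 ≅ Z ⊕ Z/2
Ȟ^2 = (0 − 0) − 0 = 0, so Ȟ^2 ≅ 0


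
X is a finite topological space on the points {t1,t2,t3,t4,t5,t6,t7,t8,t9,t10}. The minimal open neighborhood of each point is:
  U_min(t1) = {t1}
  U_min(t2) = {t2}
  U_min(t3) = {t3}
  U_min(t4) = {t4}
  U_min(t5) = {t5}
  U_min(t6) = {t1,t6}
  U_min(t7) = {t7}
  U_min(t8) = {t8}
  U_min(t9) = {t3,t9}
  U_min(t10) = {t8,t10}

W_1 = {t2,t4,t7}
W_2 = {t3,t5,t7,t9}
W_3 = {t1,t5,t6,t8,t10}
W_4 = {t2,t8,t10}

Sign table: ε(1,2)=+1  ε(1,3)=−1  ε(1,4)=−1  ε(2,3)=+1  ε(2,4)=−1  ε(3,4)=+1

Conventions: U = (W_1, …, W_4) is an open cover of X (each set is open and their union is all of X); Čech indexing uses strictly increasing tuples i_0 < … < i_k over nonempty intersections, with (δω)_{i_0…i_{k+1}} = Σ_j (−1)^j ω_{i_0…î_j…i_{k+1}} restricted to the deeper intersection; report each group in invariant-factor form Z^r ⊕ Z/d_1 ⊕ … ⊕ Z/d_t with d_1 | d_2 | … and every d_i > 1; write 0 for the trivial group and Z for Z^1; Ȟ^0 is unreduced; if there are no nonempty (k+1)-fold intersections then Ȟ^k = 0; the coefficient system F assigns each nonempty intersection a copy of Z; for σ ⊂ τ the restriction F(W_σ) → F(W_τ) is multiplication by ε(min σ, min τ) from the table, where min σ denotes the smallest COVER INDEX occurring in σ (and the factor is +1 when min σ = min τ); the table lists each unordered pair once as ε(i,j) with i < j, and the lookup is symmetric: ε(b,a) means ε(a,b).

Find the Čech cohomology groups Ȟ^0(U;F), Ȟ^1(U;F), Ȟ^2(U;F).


Ȟ^0(U;F) ≅ 0; Ȟ^1(U;F) ≅ Z/2; Ȟ^2(U;F) ≅ 0

nonempty overlaps:
  W12={t7} W14={t2} W23={t5} W34={t8,t10}
C dims 4,4; δ0: rk 4, SNF 1^3·2
degree 0: 4−4−0 = 0 → Ȟ^0 ≅ 0
degree 1: 4−0−4 = 0 plus torsion [2] → Ȟ^1 ≅ Z/2
degree 2: 0−0−0 = 0 → Ȟ^2 ≅ 0


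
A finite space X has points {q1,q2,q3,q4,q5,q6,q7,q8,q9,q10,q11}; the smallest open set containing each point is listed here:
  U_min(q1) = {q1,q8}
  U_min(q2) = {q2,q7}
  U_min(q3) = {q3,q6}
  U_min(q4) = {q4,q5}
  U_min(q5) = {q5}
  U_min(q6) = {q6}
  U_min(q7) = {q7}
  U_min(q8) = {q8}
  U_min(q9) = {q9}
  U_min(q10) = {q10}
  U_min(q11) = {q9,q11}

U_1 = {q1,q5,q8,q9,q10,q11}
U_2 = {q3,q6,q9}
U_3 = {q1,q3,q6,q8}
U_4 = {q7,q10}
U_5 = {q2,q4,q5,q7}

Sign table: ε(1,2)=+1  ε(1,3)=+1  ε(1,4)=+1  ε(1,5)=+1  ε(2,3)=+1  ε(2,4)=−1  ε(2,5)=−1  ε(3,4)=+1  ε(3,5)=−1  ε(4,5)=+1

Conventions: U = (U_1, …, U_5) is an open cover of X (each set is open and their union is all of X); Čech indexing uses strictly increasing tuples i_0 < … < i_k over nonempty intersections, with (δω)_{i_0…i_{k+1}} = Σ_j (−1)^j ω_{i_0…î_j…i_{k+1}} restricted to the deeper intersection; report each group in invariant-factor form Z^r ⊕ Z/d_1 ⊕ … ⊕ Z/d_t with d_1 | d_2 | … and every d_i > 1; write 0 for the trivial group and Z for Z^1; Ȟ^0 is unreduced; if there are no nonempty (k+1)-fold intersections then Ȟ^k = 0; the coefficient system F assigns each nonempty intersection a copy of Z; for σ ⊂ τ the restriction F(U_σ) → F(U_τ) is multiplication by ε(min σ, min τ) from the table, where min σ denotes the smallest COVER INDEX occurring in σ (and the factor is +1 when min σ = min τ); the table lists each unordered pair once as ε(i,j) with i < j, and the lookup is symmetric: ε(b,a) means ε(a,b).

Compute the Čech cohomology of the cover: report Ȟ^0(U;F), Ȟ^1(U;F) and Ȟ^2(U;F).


Ȟ^0 = Z, Ȟ^1 = Z^2, Ȟ^2 = 0

nerve of the cover:
  U12={q9} U13={q1,q8} U14={q10} U15={q5} U23={q3,q6} U45={q7}
C dims 5,6; δ0: rk 4, SNF 1^4
Ȟ^0 = (5 − 4) − 0 = 1, so Ȟ^0 ≅ Z
Ȟ^1 = (6 − 0) − 4 = 2, so Ȟ^1 ≅ Z^2
Ȟ^2 = (0 − 0) − 0 = 0, so Ȟ^2 ≅ 0


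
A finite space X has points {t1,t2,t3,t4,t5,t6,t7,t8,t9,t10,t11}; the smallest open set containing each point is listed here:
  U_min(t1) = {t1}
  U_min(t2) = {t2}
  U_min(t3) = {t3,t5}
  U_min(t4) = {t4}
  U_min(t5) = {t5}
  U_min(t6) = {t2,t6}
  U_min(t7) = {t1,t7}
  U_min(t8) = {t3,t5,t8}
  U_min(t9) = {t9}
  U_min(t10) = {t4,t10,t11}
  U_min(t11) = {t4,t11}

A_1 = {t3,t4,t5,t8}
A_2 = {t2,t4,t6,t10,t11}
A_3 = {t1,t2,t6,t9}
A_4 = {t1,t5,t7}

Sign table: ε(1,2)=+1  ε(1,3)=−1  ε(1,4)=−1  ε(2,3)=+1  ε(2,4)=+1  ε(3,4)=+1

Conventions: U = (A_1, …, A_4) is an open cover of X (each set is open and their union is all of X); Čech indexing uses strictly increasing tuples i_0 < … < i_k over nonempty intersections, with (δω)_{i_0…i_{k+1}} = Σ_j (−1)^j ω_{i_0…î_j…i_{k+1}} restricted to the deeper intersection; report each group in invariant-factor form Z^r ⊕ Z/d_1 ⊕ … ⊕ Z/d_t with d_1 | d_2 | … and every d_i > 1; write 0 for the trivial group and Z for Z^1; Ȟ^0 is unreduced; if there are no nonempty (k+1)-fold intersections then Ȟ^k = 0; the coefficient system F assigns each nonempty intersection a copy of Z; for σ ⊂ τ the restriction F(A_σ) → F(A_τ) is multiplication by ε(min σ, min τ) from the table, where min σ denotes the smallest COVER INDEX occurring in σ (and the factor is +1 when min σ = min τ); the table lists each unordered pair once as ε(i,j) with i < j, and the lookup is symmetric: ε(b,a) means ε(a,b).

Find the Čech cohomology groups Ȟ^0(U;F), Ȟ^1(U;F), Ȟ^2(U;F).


cover nerve:
  A12={t4} A14={t5} A23={t2,t6} A34={t1}
C dims 4,4; δ0: rk 4, SNF 1^3·2
Ȟ^0: (4−4)−0=0 ⇒ 0
Ȟ^1: (4−0)−4=0 plus torsion [2] ⇒ Z/2
Ȟ^2: (0−0)−0=0 ⇒ 0

Ȟ^0(U;F) ≅ 0,  Ȟ^1(U;F) ≅ Z/2,  Ȟ^2(U;F) ≅ 0
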